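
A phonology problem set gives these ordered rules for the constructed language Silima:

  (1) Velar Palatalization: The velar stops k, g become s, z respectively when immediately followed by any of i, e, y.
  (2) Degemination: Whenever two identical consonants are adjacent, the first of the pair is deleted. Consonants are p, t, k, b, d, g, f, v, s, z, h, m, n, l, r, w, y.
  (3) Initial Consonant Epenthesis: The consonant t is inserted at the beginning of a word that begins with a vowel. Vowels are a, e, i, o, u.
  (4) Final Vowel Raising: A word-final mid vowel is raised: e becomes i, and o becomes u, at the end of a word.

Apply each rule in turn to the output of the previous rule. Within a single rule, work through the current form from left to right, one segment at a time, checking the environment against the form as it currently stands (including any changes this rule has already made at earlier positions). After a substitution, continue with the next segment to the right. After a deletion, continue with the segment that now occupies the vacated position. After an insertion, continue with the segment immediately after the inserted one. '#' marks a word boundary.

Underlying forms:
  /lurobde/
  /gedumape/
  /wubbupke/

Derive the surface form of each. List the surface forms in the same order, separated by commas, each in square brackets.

[lurobdi], [zedumapi], [wubupsi]

/lurobde/:
  (1) Velar Palatalization: no change — [lurobde]
  (2) Degemination: no change — [lurobde]
  (3) Initial Consonant Epenthesis: no change — [lurobde]
  (4) Final Vowel Raising: [lurobde] → [lurobdi]
/gedumape/:
  (1) Velar Palatalization: [gedumape] → [zedumape]
  (2) Degemination: no change — [zedumape]
  (3) Initial Consonant Epenthesis: no change — [zedumape]
  (4) Final Vowel Raising: [zedumape] → [zedumapi]
/wubbupke/:
  (1) Velar Palatalization: [wubbupke] → [wubbupse]
  (2) Degemination: [wubbupse] → [wubupse]
  (3) Initial Consonant Epenthesis: no change — [wubupse]
  (4) Final Vowel Raising: [wubupse] → [wubupsi]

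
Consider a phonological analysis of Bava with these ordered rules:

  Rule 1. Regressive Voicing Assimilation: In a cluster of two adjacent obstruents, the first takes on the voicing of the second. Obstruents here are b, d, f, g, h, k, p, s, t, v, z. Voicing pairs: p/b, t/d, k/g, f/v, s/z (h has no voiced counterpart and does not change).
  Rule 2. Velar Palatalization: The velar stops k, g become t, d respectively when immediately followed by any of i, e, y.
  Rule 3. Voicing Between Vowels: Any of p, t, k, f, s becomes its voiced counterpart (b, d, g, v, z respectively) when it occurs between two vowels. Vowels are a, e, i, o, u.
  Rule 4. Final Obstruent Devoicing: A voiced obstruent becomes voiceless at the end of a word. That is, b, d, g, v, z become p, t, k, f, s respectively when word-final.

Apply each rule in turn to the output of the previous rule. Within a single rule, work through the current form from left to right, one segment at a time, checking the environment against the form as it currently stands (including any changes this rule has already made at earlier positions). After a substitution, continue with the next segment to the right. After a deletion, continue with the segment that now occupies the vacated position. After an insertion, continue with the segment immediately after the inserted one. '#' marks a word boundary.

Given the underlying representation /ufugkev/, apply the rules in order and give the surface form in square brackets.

[uvuktef]

Rule 1 Regressive Voicing Assimilation: [ufugkev] → [ufukkev]
Rule 2 Velar Palatalization: [ufukkev] → [ufuktev]
Rule 3 Voicing Between Vowels: [ufuktev] → [uvuktev]
Rule 4 Final Obstruent Devoicing: [uvuktev] → [uvuktef]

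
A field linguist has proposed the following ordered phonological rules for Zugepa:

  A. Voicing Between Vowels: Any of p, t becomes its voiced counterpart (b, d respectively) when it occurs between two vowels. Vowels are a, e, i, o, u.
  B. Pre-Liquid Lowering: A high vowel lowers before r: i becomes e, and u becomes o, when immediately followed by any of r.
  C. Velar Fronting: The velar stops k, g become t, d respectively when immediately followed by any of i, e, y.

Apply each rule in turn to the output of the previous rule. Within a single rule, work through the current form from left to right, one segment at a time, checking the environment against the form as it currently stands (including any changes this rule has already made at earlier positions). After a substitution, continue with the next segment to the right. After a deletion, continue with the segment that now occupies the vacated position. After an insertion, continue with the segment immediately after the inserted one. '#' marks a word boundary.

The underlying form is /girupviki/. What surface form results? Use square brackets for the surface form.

[derupviti]

A Voicing Between Vowels: no change — [girupviki]
B Pre-Liquid Lowering: [girupviki] → [gerupviki]
C Velar Fronting: [gerupviki] → [derupviti]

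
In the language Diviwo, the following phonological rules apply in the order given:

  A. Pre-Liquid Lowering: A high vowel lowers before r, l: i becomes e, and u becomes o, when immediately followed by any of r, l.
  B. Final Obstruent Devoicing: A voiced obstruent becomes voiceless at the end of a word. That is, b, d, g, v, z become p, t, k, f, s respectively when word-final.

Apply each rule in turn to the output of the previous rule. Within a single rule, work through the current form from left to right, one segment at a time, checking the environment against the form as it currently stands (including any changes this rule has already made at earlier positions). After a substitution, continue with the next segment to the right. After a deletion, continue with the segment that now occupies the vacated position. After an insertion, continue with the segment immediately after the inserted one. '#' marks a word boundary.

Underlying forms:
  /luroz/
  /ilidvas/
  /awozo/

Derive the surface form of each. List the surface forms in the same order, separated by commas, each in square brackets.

/luroz/:
  A Pre-Liquid Lowering: [luroz] → [loroz]
  B Final Obstruent Devoicing: [loroz] → [loros]
/ilidvas/:
  A Pre-Liquid Lowering: [ilidvas] → [elidvas]
  B Final Obstruent Devoicing: no change — [elidvas]
/awozo/:
  A Pre-Liquid Lowering: no change — [awozo]
  B Final Obstruent Devoicing: no change — [awozo]

[loros], [elidvas], [awozo]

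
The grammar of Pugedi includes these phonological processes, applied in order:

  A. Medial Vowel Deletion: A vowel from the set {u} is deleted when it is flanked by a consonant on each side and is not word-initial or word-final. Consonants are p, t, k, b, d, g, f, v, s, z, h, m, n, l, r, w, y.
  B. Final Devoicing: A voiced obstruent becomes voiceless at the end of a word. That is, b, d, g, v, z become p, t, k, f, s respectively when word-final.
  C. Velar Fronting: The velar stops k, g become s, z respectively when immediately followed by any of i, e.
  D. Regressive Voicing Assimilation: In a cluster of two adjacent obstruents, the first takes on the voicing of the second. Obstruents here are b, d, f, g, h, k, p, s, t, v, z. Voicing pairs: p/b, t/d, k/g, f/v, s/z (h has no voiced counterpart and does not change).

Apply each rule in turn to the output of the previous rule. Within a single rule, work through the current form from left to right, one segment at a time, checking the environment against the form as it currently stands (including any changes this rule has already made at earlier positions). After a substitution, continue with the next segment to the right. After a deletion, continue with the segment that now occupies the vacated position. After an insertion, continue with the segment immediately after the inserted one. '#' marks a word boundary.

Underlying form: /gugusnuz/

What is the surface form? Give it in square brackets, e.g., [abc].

[gksns]

A Medial Vowel Deletion: [gugusnuz] → [ggsnz]
B Final Devoicing: [ggsnz] → [ggsns]
C Velar Fronting: no change — [ggsns]
D Regressive Voicing Assimilation: [ggsns] → [gksns]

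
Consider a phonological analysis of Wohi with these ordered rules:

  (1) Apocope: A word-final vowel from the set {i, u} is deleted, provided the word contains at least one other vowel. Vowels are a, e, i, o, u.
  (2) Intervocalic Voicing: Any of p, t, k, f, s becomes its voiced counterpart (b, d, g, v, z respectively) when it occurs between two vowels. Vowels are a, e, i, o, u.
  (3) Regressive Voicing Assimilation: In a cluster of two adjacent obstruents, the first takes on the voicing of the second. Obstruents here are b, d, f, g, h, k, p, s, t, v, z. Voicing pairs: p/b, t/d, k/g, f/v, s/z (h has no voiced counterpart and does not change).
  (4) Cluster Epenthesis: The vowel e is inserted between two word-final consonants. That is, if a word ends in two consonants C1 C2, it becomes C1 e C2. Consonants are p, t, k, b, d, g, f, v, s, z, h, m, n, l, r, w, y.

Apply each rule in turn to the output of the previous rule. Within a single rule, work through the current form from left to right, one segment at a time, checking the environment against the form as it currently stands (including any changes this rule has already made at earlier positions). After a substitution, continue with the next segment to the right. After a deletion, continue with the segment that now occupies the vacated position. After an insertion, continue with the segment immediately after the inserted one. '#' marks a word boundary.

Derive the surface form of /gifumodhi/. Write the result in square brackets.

[givumoteh]

(1) Apocope: [gifumodhi] → [gifumodh]
(2) Intervocalic Voicing: [gifumodh] → [givumodh]
(3) Regressive Voicing Assimilation: [givumodh] → [givumoth]
(4) Cluster Epenthesis: [givumoth] → [givumoteh]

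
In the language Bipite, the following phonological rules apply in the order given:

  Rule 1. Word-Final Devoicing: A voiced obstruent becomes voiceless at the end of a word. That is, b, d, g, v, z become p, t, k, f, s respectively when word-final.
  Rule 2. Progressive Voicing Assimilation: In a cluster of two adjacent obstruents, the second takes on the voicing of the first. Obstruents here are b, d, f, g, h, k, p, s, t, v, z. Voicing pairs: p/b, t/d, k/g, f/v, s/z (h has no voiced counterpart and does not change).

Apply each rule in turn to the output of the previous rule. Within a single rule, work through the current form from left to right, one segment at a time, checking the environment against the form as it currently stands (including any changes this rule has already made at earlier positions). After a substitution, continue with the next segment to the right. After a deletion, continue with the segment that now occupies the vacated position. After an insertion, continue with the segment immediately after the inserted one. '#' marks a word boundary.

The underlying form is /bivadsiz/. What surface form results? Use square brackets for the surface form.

[bivadzis]

Rule 1 Word-Final Devoicing: [bivadsiz] → [bivadsis]
Rule 2 Progressive Voicing Assimilation: [bivadsis] → [bivadzis]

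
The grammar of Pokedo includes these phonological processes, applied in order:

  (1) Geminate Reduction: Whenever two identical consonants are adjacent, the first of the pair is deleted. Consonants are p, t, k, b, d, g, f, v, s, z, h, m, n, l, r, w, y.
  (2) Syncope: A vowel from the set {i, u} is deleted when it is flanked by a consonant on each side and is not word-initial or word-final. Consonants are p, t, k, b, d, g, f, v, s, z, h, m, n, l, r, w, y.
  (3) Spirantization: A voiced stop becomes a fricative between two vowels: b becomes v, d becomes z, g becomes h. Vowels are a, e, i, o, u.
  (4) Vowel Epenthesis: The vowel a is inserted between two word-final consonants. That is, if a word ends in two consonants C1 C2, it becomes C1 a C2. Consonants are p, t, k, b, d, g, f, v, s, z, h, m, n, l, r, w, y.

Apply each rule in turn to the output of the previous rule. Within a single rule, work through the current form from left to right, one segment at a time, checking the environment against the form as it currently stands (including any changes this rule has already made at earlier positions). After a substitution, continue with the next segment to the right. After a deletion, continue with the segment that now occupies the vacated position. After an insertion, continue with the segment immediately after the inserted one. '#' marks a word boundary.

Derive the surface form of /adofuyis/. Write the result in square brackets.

[azofyas]

(1) Geminate Reduction: no change — [adofuyis]
(2) Syncope: [adofuyis] → [adofys]
(3) Spirantization: [adofys] → [azofys]
(4) Vowel Epenthesis: [azofys] → [azofyas]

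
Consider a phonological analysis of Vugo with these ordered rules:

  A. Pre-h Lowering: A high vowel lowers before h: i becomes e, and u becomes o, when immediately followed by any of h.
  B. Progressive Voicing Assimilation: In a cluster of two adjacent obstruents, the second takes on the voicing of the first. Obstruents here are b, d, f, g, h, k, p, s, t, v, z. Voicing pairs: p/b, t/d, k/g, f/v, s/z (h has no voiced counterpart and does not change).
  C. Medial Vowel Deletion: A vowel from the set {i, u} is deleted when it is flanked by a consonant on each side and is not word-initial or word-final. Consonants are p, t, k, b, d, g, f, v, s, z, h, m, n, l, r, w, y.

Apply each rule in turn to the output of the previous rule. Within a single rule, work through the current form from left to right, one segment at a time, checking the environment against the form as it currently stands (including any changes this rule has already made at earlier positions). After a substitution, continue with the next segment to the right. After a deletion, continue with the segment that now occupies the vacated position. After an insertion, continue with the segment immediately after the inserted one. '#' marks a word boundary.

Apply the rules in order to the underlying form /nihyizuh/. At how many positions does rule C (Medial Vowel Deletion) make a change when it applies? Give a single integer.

1

A Pre-h Lowering: [nihyizuh] → [nehyizoh]
B Progressive Voicing Assimilation: no change — [nehyizoh]
C Medial Vowel Deletion: [nehyizoh] → [nehyzoh]
Rule C changed 1 position(s).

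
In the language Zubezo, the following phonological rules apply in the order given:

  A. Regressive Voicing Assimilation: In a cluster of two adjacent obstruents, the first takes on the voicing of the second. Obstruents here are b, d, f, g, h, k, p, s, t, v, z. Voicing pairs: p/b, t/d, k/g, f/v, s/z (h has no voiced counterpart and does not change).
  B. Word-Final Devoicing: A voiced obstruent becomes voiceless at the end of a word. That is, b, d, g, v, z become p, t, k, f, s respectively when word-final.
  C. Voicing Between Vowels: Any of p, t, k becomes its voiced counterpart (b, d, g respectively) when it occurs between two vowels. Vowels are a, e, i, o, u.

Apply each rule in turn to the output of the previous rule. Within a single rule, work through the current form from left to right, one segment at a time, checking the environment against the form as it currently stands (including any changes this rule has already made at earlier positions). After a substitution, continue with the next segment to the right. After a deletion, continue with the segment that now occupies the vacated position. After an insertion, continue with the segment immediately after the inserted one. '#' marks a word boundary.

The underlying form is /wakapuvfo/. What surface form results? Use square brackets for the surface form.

[wagabuffo]

A Regressive Voicing Assimilation: [wakapuvfo] → [wakapuffo]
B Word-Final Devoicing: no change — [wakapuffo]
C Voicing Between Vowels: [wakapuffo] → [wagabuffo]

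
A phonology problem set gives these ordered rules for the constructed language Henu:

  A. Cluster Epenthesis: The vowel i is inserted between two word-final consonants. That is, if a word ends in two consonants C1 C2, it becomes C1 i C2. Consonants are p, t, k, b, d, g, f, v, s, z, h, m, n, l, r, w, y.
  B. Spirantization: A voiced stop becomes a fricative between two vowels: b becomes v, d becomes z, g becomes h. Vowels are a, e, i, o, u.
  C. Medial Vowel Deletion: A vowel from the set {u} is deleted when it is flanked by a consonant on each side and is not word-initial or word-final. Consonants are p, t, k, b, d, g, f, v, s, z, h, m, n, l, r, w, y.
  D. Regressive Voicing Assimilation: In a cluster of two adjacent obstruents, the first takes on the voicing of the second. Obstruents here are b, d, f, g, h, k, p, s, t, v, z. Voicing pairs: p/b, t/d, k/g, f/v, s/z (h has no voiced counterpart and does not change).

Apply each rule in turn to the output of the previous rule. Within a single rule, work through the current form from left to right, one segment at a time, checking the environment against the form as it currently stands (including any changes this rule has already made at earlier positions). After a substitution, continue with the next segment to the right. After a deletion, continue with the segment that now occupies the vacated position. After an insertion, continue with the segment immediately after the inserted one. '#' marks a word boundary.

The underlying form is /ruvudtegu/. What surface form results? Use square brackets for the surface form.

A Cluster Epenthesis: no change — [ruvudtegu]
B Spirantization: [ruvudtegu] → [ruvudtehu]
C Medial Vowel Deletion: [ruvudtehu] → [rvdtehu]
D Regressive Voicing Assimilation: [rvdtehu] → [rvttehu]

[rvttehu]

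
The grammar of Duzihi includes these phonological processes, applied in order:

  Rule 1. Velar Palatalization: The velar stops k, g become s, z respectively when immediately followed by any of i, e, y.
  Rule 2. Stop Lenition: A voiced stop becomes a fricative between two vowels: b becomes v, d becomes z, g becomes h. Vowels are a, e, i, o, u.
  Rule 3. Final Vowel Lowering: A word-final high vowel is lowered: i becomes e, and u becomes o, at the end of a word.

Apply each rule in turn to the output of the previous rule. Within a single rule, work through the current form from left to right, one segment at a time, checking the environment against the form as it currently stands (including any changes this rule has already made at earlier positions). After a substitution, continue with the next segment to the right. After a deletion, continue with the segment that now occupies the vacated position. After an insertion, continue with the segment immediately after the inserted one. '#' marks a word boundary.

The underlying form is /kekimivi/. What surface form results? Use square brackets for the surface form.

[sesimive]

Rule 1 Velar Palatalization: [kekimivi] → [sesimivi]
Rule 2 Stop Lenition: no change — [sesimivi]
Rule 3 Final Vowel Lowering: [sesimivi] → [sesimive]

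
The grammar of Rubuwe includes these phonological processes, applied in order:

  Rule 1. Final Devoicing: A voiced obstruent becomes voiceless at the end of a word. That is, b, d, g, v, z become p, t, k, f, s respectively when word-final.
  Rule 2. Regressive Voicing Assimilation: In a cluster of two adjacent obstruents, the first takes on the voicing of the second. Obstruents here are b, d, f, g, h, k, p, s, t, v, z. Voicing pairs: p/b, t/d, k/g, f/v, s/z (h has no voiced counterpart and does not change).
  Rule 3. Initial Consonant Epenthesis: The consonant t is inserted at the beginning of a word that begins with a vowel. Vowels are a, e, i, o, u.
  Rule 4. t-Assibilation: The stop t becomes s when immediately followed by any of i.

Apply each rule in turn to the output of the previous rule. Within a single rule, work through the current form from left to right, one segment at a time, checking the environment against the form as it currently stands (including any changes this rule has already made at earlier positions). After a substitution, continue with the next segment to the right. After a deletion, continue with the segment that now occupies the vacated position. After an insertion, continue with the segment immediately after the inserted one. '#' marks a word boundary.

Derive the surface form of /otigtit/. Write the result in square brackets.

Rule 1 Final Devoicing: no change — [otigtit]
Rule 2 Regressive Voicing Assimilation: [otigtit] → [otiktit]
Rule 3 Initial Consonant Epenthesis: [otiktit] → [totiktit]
Rule 4 t-Assibilation: [totiktit] → [tosiksit]

[tosiksit]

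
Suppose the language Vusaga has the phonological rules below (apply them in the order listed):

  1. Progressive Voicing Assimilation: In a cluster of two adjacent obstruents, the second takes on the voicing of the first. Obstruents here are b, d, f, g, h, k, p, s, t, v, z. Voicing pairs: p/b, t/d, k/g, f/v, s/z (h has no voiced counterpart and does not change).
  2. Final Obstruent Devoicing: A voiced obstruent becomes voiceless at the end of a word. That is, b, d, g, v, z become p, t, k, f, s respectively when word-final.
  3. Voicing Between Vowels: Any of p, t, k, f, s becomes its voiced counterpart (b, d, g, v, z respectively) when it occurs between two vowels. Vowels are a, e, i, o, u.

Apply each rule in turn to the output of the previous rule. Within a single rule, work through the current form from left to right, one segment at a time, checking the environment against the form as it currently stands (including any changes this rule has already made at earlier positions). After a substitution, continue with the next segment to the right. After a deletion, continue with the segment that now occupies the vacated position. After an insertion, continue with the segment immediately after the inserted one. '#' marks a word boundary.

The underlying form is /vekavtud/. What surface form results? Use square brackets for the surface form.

1 Progressive Voicing Assimilation: [vekavtud] → [vekavdud]
2 Final Obstruent Devoicing: [vekavdud] → [vekavdut]
3 Voicing Between Vowels: [vekavdut] → [vegavdut]

[vegavdut]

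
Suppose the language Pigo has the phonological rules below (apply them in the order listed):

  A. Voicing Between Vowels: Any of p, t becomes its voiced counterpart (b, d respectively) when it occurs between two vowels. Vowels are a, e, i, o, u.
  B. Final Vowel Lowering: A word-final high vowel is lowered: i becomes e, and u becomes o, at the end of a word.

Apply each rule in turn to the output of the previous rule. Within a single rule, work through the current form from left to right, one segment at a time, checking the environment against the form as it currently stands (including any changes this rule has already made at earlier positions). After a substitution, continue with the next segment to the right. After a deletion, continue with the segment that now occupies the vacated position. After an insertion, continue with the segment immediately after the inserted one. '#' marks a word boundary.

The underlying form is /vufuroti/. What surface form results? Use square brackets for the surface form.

[vufurode]

A Voicing Between Vowels: [vufuroti] → [vufurodi]
B Final Vowel Lowering: [vufurodi] → [vufurode]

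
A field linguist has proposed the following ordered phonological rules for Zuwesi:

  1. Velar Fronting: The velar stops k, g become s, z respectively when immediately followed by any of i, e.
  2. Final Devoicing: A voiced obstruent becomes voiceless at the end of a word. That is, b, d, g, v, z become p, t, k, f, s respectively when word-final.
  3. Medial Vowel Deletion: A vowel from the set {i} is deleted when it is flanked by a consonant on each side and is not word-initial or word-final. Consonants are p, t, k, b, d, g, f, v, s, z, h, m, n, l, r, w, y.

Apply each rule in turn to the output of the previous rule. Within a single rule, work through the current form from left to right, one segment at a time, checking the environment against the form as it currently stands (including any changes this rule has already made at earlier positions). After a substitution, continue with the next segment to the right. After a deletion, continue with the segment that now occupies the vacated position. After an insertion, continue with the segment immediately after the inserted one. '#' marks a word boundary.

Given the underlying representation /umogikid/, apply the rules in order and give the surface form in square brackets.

[umozst]

1 Velar Fronting: [umogikid] → [umozisid]
2 Final Devoicing: [umozisid] → [umozisit]
3 Medial Vowel Deletion: [umozisit] → [umozst]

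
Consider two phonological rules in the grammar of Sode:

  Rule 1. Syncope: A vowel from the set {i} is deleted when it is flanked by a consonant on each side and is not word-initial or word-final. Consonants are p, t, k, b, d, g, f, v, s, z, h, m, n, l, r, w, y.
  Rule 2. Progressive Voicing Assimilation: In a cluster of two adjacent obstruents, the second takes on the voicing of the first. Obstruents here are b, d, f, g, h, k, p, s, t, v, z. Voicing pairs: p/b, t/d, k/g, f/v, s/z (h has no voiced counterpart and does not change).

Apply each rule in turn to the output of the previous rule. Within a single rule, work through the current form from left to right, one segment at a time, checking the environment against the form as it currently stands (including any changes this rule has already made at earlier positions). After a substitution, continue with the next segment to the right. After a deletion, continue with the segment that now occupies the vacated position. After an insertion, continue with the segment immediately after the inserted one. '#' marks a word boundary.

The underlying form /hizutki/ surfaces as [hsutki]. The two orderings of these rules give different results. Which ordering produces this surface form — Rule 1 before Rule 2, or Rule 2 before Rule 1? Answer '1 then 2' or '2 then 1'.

Order 1 then 2:
  1 Syncope: [hizutki] → [hzutki]
  2 Progressive Voicing Assimilation: [hzutki] → [hsutki]
  result: [hsutki]
Order 2 then 1:
  2 Progressive Voicing Assimilation: no change — [hizutki]
  1 Syncope: [hizutki] → [hzutki]
  result: [hzutki]

1 then 2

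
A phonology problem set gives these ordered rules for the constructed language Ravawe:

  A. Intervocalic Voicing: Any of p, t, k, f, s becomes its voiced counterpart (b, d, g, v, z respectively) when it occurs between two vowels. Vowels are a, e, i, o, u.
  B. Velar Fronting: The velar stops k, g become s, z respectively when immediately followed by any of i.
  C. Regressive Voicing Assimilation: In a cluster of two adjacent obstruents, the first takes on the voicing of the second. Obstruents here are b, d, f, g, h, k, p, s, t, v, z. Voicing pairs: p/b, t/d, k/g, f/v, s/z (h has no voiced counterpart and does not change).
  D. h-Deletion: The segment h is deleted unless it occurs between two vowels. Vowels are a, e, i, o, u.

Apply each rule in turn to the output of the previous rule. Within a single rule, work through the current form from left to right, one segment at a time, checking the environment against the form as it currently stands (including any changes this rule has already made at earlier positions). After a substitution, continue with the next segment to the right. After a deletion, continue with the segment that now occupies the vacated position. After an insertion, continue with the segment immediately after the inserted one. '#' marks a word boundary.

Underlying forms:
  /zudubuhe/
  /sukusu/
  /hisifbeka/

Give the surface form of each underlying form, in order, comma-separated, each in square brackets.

/zudubuhe/:
  A Intervocalic Voicing: no change — [zudubuhe]
  B Velar Fronting: no change — [zudubuhe]
  C Regressive Voicing Assimilation: no change — [zudubuhe]
  D h-Deletion: no change — [zudubuhe]
/sukusu/:
  A Intervocalic Voicing: [sukusu] → [suguzu]
  B Velar Fronting: no change — [suguzu]
  C Regressive Voicing Assimilation: no change — [suguzu]
  D h-Deletion: no change — [suguzu]
/hisifbeka/:
  A Intervocalic Voicing: [hisifbeka] → [hizifbega]
  B Velar Fronting: no change — [hizifbega]
  C Regressive Voicing Assimilation: [hizifbega] → [hizivbega]
  D h-Deletion: [hizivbega] → [izivbega]

[zudubuhe], [suguzu], [izivbega]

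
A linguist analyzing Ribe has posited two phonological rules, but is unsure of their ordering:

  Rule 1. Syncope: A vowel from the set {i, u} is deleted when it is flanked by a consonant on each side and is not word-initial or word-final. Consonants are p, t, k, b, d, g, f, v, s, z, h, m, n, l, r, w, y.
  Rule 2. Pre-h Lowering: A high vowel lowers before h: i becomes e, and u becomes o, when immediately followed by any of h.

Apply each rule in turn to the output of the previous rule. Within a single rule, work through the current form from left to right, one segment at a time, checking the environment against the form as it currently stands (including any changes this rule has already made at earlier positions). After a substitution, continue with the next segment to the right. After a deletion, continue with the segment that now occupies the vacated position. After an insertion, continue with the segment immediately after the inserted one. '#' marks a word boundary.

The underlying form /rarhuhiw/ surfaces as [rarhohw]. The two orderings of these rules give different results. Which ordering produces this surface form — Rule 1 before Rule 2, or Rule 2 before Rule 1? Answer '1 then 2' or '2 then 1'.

Order 1 then 2:
  1 Syncope: [rarhuhiw] → [rarhhw]
  2 Pre-h Lowering: no change — [rarhhw]
  result: [rarhhw]
Order 2 then 1:
  2 Pre-h Lowering: [rarhuhiw] → [rarhohiw]
  1 Syncope: [rarhohiw] → [rarhohw]
  result: [rarhohw]

2 then 1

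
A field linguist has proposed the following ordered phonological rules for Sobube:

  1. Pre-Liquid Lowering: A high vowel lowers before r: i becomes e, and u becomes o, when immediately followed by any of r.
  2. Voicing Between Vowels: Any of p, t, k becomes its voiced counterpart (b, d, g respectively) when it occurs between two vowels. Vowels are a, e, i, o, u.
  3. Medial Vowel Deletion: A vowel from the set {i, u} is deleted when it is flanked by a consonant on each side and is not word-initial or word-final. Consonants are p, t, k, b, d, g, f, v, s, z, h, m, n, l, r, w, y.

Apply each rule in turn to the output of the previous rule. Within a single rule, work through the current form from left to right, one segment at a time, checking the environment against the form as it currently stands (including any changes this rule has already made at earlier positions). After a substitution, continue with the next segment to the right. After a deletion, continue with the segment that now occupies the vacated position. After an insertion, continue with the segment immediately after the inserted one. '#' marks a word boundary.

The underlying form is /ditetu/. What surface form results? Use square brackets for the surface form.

[ddedu]

1 Pre-Liquid Lowering: no change — [ditetu]
2 Voicing Between Vowels: [ditetu] → [didedu]
3 Medial Vowel Deletion: [didedu] → [ddedu]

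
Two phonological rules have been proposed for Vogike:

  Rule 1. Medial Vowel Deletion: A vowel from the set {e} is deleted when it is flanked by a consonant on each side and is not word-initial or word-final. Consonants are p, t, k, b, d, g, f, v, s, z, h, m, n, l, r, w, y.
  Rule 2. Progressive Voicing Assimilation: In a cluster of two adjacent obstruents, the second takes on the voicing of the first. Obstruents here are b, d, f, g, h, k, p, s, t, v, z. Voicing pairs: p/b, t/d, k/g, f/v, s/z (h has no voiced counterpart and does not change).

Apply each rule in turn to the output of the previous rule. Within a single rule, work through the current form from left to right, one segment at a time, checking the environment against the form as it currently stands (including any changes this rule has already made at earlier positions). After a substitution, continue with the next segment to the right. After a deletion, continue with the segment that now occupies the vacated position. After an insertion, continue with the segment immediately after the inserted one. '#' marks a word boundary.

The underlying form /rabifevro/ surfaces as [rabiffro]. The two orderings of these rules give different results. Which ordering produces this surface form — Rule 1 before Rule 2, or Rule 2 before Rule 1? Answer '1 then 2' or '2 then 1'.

1 then 2

Order 1 then 2:
  1 Medial Vowel Deletion: [rabifevro] → [rabifvro]
  2 Progressive Voicing Assimilation: [rabifvro] → [rabiffro]
  result: [rabiffro]
Order 2 then 1:
  2 Progressive Voicing Assimilation: no change — [rabifevro]
  1 Medial Vowel Deletion: [rabifevro] → [rabifvro]
  result: [rabifvro]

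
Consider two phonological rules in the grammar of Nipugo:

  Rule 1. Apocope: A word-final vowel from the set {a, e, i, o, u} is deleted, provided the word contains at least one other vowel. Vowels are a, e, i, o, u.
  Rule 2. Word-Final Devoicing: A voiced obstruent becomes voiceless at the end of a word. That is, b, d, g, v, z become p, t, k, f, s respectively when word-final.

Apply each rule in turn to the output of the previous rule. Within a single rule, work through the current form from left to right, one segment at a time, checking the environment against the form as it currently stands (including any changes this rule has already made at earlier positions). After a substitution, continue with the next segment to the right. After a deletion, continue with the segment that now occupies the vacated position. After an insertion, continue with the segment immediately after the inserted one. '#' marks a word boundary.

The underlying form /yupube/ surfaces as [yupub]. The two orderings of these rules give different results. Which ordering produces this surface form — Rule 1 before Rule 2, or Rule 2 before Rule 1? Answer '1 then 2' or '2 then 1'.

Order 1 then 2:
  1 Apocope: [yupube] → [yupub]
  2 Word-Final Devoicing: [yupub] → [yupup]
  result: [yupup]
Order 2 then 1:
  2 Word-Final Devoicing: no change — [yupube]
  1 Apocope: [yupube] → [yupub]
  result: [yupub]

2 then 1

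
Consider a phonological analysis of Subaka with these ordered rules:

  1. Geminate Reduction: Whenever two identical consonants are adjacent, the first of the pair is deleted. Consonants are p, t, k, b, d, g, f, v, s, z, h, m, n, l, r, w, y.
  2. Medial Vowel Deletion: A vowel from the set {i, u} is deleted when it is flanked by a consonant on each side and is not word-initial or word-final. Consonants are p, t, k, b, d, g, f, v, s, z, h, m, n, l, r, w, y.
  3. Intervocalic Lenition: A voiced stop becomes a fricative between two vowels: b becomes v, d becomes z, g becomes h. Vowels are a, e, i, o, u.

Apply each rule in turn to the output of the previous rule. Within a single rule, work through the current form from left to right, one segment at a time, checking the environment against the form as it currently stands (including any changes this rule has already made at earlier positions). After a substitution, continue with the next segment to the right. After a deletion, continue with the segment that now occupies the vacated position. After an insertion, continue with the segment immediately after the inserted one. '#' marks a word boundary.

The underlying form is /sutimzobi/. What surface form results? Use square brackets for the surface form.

[stmzovi]

1 Geminate Reduction: no change — [sutimzobi]
2 Medial Vowel Deletion: [sutimzobi] → [stmzobi]
3 Intervocalic Lenition: [stmzobi] → [stmzovi]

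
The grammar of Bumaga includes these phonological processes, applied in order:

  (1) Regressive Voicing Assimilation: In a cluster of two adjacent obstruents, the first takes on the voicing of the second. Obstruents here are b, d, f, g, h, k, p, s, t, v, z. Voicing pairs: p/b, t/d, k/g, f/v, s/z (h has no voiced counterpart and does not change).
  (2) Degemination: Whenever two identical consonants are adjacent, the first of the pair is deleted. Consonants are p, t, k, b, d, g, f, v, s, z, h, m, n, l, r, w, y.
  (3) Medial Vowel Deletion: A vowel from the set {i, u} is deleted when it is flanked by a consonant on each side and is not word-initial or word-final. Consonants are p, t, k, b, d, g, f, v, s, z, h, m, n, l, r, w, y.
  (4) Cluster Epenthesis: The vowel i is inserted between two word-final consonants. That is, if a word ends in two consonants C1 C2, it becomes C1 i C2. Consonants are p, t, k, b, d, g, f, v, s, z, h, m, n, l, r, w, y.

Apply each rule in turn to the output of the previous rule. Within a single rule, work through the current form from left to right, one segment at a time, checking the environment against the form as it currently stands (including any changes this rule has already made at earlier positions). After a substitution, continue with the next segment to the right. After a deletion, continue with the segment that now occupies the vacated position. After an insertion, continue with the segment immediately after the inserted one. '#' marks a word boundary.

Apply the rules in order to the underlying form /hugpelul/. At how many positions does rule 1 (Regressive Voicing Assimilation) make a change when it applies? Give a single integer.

(1) Regressive Voicing Assimilation: [hugpelul] → [hukpelul]
(2) Degemination: no change — [hukpelul]
(3) Medial Vowel Deletion: [hukpelul] → [hkpell]
(4) Cluster Epenthesis: [hkpell] → [hkpelil]
Rule 1 changed 1 position(s).

1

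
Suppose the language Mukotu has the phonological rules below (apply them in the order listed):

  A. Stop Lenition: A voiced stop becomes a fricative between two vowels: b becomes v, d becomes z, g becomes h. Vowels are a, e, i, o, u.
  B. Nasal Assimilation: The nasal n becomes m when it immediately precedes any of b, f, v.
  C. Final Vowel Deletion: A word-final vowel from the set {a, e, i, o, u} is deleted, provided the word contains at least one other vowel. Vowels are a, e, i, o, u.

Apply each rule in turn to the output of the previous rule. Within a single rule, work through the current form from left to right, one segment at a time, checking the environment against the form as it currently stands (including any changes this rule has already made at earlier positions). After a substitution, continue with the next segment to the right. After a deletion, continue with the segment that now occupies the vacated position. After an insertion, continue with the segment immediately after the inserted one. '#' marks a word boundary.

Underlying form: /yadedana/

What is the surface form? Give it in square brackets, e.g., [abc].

A Stop Lenition: [yadedana] → [yazezana]
B Nasal Assimilation: no change — [yazezana]
C Final Vowel Deletion: [yazezana] → [yazezan]

[yazezan]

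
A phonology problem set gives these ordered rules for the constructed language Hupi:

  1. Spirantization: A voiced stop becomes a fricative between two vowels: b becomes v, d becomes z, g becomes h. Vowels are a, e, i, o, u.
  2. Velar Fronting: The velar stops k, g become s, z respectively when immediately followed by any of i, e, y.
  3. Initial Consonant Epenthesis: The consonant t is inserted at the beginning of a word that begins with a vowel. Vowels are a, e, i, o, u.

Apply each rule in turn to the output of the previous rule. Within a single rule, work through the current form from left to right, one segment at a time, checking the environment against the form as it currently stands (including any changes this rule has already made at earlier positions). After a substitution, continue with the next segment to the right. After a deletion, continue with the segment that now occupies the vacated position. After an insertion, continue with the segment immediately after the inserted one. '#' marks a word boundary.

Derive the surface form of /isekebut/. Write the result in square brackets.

1 Spirantization: [isekebut] → [isekevut]
2 Velar Fronting: [isekevut] → [isesevut]
3 Initial Consonant Epenthesis: [isesevut] → [tisesevut]

[tisesevut]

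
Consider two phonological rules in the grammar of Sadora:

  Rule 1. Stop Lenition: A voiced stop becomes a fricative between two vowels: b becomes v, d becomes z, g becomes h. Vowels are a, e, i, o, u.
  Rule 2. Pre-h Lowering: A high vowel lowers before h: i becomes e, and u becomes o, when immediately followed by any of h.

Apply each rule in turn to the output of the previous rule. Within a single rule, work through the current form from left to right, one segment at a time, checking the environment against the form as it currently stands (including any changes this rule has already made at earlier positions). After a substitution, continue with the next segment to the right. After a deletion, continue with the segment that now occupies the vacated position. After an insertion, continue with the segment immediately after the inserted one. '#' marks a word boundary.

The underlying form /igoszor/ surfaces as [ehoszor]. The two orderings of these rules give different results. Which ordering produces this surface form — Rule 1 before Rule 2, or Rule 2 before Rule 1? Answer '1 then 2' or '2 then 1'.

1 then 2

Order 1 then 2:
  1 Stop Lenition: [igoszor] → [ihoszor]
  2 Pre-h Lowering: [ihoszor] → [ehoszor]
  result: [ehoszor]
Order 2 then 1:
  2 Pre-h Lowering: no change — [igoszor]
  1 Stop Lenition: [igoszor] → [ihoszor]
  result: [ihoszor]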